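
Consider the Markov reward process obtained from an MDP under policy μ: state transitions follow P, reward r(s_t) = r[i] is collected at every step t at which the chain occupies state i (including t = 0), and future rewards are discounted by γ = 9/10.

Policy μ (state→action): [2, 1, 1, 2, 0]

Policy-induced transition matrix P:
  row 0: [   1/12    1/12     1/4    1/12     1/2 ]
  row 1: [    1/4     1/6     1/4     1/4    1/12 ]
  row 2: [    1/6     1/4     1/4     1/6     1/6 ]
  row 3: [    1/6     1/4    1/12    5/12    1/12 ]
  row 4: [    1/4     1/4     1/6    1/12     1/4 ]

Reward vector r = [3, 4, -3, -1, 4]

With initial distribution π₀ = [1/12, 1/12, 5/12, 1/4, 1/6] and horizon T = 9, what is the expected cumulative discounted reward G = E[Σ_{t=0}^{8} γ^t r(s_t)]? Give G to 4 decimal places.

t=0: π = [0.0833, 0.0833, 0.4167, 0.2500, 0.1667], E[r] = -0.2500, γ^t·E[r] = -0.250000, running G = -0.250000
t=1: π = [0.1806, 0.2292, 0.1944, 0.2153, 0.1806], E[r] = 1.3819, γ^t·E[r] = 1.243750, running G = 0.993750
t=2: π = [0.1858, 0.2008, 0.1991, 0.2095, 0.2049], E[r] = 1.3733, γ^t·E[r] = 1.112344, running G = 2.106094
t=3: π = [0.1850, 0.2023, 0.1980, 0.2032, 0.2115], E[r] = 1.4128, γ^t·E[r] = 1.029938, running G = 3.136031
t=4: π = [0.1857, 0.2023, 0.1985, 0.2013, 0.2122], E[r] = 1.4183, γ^t·E[r] = 0.930517, running G = 4.066548
t=5: π = [0.1857, 0.2022, 0.1988, 0.2007, 0.2126], E[r] = 1.4194, γ^t·E[r] = 0.838151, running G = 4.904699
t=6: π = [0.1858, 0.2022, 0.1988, 0.2005, 0.2127], E[r] = 1.4200, γ^t·E[r] = 0.754621, running G = 5.659320
t=7: π = [0.1858, 0.2022, 0.1989, 0.2004, 0.2128], E[r] = 1.4201, γ^t·E[r] = 0.679214, running G = 6.338533
t=8: π = [0.1858, 0.2022, 0.1989, 0.2004, 0.2128], E[r] = 1.4201, γ^t·E[r] = 0.611310, running G = 6.949844

G = 6.9498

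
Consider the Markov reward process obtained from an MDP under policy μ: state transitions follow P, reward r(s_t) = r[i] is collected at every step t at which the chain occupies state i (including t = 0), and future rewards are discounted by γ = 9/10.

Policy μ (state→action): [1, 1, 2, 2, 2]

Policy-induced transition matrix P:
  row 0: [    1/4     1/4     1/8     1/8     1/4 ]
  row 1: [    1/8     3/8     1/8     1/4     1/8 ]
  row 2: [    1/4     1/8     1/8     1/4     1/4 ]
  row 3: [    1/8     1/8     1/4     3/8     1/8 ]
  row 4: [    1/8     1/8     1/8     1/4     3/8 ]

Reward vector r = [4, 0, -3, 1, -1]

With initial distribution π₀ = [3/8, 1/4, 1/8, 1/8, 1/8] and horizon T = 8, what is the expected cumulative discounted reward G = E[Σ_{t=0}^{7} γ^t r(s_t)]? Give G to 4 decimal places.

t=0: π = [0.3750, 0.2500, 0.1250, 0.1250, 0.1250], E[r] = 1.1250, γ^t·E[r] = 1.125000, running G = 1.125000
t=1: π = [0.1875, 0.2344, 0.1406, 0.2188, 0.2188], E[r] = 0.3281, γ^t·E[r] = 0.295313, running G = 1.420313
t=2: π = [0.1660, 0.2070, 0.1523, 0.2539, 0.2207], E[r] = 0.2402, γ^t·E[r] = 0.194590, running G = 1.614902
t=3: π = [0.1648, 0.1975, 0.1567, 0.2610, 0.2200], E[r] = 0.2300, γ^t·E[r] = 0.167656, running G = 1.782558
t=4: π = [0.1652, 0.1950, 0.1576, 0.2620, 0.2202], E[r] = 0.2297, γ^t·E[r] = 0.150730, running G = 1.933288
t=5: π = [0.1654, 0.1944, 0.1578, 0.2621, 0.2204], E[r] = 0.2299, γ^t·E[r] = 0.135727, running G = 2.069015
t=6: π = [0.1654, 0.1943, 0.1578, 0.2621, 0.2205], E[r] = 0.2299, γ^t·E[r] = 0.122162, running G = 2.191177
t=7: π = [0.1654, 0.1942, 0.1578, 0.2621, 0.2205], E[r] = 0.2299, γ^t·E[r] = 0.109943, running G = 2.301120

G = 2.3011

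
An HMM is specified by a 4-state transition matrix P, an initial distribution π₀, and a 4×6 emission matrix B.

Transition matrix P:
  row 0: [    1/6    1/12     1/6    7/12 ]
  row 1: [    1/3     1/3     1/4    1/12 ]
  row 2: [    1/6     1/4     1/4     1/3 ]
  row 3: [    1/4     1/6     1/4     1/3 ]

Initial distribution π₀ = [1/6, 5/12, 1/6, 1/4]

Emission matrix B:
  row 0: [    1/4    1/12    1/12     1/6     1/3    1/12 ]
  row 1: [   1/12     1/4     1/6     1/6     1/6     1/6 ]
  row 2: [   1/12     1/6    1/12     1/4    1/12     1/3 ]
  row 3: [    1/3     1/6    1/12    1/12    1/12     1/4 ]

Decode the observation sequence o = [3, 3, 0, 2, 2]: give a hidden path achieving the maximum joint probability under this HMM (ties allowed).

path = [1, 0, 3, 1, 1]

t=0: δ = [2.778e-02, 6.944e-02, 4.167e-02, 2.083e-02]  (obs o_0=3)
t=1: δ = [3.858e-03, 3.858e-03, 4.340e-03, 1.350e-03]  ψ = [1, 1, 1, 0]  (obs o_1=3)
t=2: δ = [3.215e-04, 1.072e-04, 9.042e-05, 7.502e-04]  ψ = [1, 1, 2, 0]  (obs o_2=0)
t=3: δ = [1.563e-05, 2.084e-05, 1.563e-05, 2.084e-05]  ψ = [3, 3, 3, 3]  (obs o_3=2)
t=4: δ = [5.788e-07, 1.158e-06, 4.341e-07, 7.597e-07]  ψ = [1, 1, 1, 0]  (obs o_4=2)
backtrack: best end state = 1; path = [1, 0, 3, 1, 1]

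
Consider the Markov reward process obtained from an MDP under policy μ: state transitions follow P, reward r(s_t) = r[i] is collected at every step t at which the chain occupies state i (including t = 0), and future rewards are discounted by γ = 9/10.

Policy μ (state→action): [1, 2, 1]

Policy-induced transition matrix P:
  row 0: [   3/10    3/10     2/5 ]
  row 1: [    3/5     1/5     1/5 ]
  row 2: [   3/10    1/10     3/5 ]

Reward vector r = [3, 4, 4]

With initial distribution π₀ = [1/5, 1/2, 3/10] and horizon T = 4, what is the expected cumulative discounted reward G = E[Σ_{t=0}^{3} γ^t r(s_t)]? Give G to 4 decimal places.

G = 12.5974

t=0: π = [0.2000, 0.5000, 0.3000], E[r] = 3.8000, γ^t·E[r] = 3.800000, running G = 3.800000
t=1: π = [0.4500, 0.1900, 0.3600], E[r] = 3.5500, γ^t·E[r] = 3.195000, running G = 6.995000
t=2: π = [0.3570, 0.2090, 0.4340], E[r] = 3.6430, γ^t·E[r] = 2.950830, running G = 9.945830
t=3: π = [0.3627, 0.1923, 0.4450], E[r] = 3.6373, γ^t·E[r] = 2.651592, running G = 12.597422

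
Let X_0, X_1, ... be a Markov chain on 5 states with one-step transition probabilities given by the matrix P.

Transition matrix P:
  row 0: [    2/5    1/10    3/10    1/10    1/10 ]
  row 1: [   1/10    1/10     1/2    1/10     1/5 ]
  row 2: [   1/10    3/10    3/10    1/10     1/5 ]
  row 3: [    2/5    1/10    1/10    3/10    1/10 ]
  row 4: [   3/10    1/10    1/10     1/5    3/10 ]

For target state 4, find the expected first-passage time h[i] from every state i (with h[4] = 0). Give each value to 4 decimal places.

h = [6.8085, 5.9574, 5.9574, 7.0213, 0.0000]

First-step conditioning: h[4] = 0; for i ≠ 4, h[i] = 1 + Σ_k P[i][k]·h[k].
  h[0] = 1 + 2/5·h[0] + 1/10·h[1] + 3/10·h[2] + 1/10·h[3]
  h[1] = 1 + 1/10·h[0] + 1/10·h[1] + 1/2·h[2] + 1/10·h[3]
  h[2] = 1 + 1/10·h[0] + 3/10·h[1] + 3/10·h[2] + 1/10·h[3]
  h[3] = 1 + 2/5·h[0] + 1/10·h[1] + 1/10·h[2] + 3/10·h[3]
Solving the 4×4 linear system over states ≠ 4 gives exactly h = [320/47, 280/47, 280/47, 330/47, 0] (h[4] = 0 is the target).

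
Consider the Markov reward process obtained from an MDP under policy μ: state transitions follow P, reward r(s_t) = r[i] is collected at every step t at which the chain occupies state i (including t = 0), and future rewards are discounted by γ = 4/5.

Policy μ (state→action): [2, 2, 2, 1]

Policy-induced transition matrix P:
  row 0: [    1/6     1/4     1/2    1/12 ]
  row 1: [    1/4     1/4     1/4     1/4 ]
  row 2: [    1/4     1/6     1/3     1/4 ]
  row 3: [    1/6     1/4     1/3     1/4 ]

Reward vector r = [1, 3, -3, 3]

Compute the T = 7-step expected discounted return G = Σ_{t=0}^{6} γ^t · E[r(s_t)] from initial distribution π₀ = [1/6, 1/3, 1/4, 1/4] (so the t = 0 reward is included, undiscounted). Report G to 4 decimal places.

G = 2.6318

t=0: π = [0.1667, 0.3333, 0.2500, 0.2500], E[r] = 1.1667, γ^t·E[r] = 1.166667, running G = 1.166667
t=1: π = [0.2153, 0.2292, 0.3333, 0.2222], E[r] = 0.5694, γ^t·E[r] = 0.455556, running G = 1.622222
t=2: π = [0.2135, 0.2222, 0.3501, 0.2141], E[r] = 0.4722, γ^t·E[r] = 0.302222, running G = 1.924444
t=3: π = [0.2144, 0.2208, 0.3504, 0.2144], E[r] = 0.4688, γ^t·E[r] = 0.240049, running G = 2.164494
t=4: π = [0.2143, 0.2208, 0.3507, 0.2143], E[r] = 0.4675, γ^t·E[r] = 0.191493, running G = 2.355987
t=5: π = [0.2143, 0.2208, 0.3506, 0.2143], E[r] = 0.4676, γ^t·E[r] = 0.153208, running G = 2.509195
t=6: π = [0.2143, 0.2208, 0.3506, 0.2143], E[r] = 0.4675, γ^t·E[r] = 0.122560, running G = 2.631755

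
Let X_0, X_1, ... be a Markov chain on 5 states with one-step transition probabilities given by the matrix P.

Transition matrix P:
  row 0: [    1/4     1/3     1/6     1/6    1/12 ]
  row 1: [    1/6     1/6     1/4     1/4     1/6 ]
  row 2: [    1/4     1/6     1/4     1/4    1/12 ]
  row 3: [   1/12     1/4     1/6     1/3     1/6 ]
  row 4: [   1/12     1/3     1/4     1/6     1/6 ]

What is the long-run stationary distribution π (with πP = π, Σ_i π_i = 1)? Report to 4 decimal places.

Balance equations π_j = Σ_i π_i·P[i][j]:
  π_0 = 1/4·π_0 + 1/6·π_1 + 1/4·π_2 + 1/12·π_3 + 1/12·π_4
  π_1 = 1/3·π_0 + 1/6·π_1 + 1/6·π_2 + 1/4·π_3 + 1/3·π_4
  π_2 = 1/6·π_0 + 1/4·π_1 + 1/4·π_2 + 1/6·π_3 + 1/4·π_4
  π_3 = 1/6·π_0 + 1/4·π_1 + 1/4·π_2 + 1/3·π_3 + 1/6·π_4
  normalize: π_0 + π_1 + π_2 + π_3 + π_4 = 1
Solving the linear system gives exactly π = [2887/17301, 1369/5767, 3731/17301, 4244/17301, 2332/17301].

π = [0.1669, 0.2374, 0.2157, 0.2453, 0.1348]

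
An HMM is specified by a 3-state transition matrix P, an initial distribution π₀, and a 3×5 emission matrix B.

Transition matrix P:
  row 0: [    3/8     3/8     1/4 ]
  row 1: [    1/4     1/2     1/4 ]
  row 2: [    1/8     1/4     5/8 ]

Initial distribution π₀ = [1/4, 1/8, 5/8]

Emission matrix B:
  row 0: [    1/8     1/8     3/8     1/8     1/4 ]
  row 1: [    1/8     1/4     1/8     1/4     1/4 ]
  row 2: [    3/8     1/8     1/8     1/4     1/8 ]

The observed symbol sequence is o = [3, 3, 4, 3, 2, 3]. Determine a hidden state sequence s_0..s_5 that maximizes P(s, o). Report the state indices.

t=0: δ = [3.125e-02, 3.125e-02, 1.562e-01]  (obs o_0=3)
t=1: δ = [2.441e-03, 9.766e-03, 2.441e-02]  ψ = [2, 2, 2]  (obs o_1=3)
t=2: δ = [7.629e-04, 1.526e-03, 1.907e-03]  ψ = [2, 2, 2]  (obs o_2=4)
t=3: δ = [4.768e-05, 1.907e-04, 2.980e-04]  ψ = [1, 1, 2]  (obs o_3=3)
t=4: δ = [1.788e-05, 1.192e-05, 2.328e-05]  ψ = [1, 1, 2]  (obs o_4=2)
t=5: δ = [8.382e-07, 1.676e-06, 3.638e-06]  ψ = [0, 0, 2]  (obs o_5=3)
backtrack: best end state = 2; path = [2, 2, 2, 2, 2, 2]

path = [2, 2, 2, 2, 2, 2]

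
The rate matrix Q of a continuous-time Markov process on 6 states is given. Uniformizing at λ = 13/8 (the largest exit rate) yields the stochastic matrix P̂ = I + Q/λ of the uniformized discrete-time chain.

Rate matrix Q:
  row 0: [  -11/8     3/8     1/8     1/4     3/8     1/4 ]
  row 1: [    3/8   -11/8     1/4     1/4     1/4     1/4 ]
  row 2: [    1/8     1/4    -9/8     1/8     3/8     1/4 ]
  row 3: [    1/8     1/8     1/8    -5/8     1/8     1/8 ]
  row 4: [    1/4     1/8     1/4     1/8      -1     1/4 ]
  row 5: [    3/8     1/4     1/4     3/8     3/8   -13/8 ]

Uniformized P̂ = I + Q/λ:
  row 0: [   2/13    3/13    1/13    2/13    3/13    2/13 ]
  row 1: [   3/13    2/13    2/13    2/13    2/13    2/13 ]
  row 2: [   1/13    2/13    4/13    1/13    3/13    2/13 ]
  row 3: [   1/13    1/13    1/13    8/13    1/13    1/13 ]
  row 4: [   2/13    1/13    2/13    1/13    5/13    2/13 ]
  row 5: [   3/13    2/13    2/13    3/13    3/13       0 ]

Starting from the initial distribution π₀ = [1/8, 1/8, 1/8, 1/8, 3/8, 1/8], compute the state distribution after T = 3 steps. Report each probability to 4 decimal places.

t=0: π = [0.1250, 0.1250, 0.1250, 0.1250, 0.3750, 0.1250]
t=1: π = [0.1538, 0.1250, 0.1538, 0.1827, 0.2596, 0.1250]
t=2: π = [0.1472, 0.1317, 0.1516, 0.2160, 0.2330, 0.1206]
t=3: π = [0.1450, 0.1306, 0.1492, 0.2332, 0.2233, 0.1187]

π = [0.1450, 0.1306, 0.1492, 0.2332, 0.2233, 0.1187]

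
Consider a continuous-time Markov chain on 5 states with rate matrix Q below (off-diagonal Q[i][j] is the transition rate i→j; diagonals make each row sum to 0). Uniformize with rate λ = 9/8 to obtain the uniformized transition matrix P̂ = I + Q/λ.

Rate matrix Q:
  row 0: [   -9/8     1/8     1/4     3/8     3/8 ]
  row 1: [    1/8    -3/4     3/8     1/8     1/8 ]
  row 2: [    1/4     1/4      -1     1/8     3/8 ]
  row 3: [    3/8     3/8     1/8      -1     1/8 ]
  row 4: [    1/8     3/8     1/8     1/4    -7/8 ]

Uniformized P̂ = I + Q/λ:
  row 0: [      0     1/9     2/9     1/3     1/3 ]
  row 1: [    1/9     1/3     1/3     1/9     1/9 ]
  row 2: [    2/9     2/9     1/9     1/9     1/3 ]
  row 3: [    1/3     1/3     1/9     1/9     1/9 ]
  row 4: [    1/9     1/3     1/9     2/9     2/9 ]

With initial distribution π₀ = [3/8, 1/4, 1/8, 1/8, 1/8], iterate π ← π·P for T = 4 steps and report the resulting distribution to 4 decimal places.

t=0: π = [0.3750, 0.2500, 0.1250, 0.1250, 0.1250]
t=1: π = [0.1111, 0.2361, 0.2083, 0.2083, 0.2361]
t=2: π = [0.1682, 0.2855, 0.1759, 0.1620, 0.2083]
t=3: π = [0.1480, 0.2764, 0.1932, 0.1716, 0.2107]
t=4: π = [0.1543, 0.2790, 0.1890, 0.1674, 0.2104]

π = [0.1543, 0.2790, 0.1890, 0.1674, 0.2104]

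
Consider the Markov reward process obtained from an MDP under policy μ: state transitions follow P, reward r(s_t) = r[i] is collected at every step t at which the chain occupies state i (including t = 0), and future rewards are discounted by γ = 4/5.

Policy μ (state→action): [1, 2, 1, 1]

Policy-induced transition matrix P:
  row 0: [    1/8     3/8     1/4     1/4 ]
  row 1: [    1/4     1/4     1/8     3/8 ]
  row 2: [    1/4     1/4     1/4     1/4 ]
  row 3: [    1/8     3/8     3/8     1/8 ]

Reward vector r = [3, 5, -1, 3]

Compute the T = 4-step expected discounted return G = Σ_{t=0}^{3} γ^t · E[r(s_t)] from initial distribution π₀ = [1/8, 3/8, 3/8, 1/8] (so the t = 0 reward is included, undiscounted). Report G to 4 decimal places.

t=0: π = [0.1250, 0.3750, 0.3750, 0.1250], E[r] = 2.2500, γ^t·E[r] = 2.250000, running G = 2.250000
t=1: π = [0.2188, 0.2813, 0.2188, 0.2813], E[r] = 2.6875, γ^t·E[r] = 2.150000, running G = 4.400000
t=2: π = [0.1875, 0.3125, 0.2500, 0.2500], E[r] = 2.6250, γ^t·E[r] = 1.680000, running G = 6.080000
t=3: π = [0.1953, 0.3047, 0.2422, 0.2578], E[r] = 2.6406, γ^t·E[r] = 1.352000, running G = 7.432000

G = 7.4320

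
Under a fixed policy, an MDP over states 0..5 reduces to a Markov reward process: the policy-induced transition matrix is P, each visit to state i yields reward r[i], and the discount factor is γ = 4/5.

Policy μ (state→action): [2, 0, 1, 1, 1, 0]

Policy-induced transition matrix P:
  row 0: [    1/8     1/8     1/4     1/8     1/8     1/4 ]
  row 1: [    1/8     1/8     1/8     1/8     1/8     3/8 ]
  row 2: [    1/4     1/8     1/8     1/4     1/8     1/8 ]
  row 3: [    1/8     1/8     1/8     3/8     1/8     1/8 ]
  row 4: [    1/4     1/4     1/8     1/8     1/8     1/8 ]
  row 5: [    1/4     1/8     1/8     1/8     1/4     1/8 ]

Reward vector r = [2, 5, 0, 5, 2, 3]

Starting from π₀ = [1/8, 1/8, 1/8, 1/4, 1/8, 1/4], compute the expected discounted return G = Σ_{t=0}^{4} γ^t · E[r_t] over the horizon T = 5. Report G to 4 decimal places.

t=0: π = [0.1250, 0.1250, 0.1250, 0.2500, 0.1250, 0.2500], E[r] = 3.1250, γ^t·E[r] = 3.125000, running G = 3.125000
t=1: π = [0.1875, 0.1406, 0.1406, 0.2031, 0.1563, 0.1719], E[r] = 2.9219, γ^t·E[r] = 2.337500, running G = 5.462500
t=2: π = [0.1836, 0.1445, 0.1484, 0.1934, 0.1465, 0.1836], E[r] = 2.9004, γ^t·E[r] = 1.856250, running G = 7.318750
t=3: π = [0.1848, 0.1433, 0.1479, 0.1919, 0.1479, 0.1841], E[r] = 2.8938, γ^t·E[r] = 1.481625, running G = 8.800375
t=4: π = [0.1850, 0.1435, 0.1481, 0.1915, 0.1480, 0.1839], E[r] = 2.8926, γ^t·E[r] = 1.184813, running G = 9.985188

G = 9.9852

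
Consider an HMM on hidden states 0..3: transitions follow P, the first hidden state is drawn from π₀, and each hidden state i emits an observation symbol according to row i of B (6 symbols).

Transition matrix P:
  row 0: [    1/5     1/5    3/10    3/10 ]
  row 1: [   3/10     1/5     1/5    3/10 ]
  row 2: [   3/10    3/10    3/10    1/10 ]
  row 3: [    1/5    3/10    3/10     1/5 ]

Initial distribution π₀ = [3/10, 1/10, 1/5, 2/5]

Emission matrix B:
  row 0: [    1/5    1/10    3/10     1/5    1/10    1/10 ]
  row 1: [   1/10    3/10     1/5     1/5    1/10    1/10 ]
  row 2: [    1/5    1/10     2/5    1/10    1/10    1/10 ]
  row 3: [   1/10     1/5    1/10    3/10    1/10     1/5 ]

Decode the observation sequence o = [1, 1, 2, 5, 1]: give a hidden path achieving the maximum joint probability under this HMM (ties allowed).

t=0: δ = [3.000e-02, 3.000e-02, 2.000e-02, 8.000e-02]  (obs o_0=1)
t=1: δ = [1.600e-03, 7.200e-03, 2.400e-03, 3.200e-03]  ψ = [3, 3, 3, 3]  (obs o_1=1)
t=2: δ = [6.480e-04, 2.880e-04, 5.760e-04, 2.160e-04]  ψ = [1, 1, 1, 1]  (obs o_2=2)
t=3: δ = [1.728e-05, 1.728e-05, 1.944e-05, 3.888e-05]  ψ = [2, 2, 0, 0]  (obs o_3=5)
t=4: δ = [7.776e-07, 3.499e-06, 1.166e-06, 1.555e-06]  ψ = [3, 3, 3, 3]  (obs o_4=1)
backtrack: best end state = 1; path = [3, 1, 0, 3, 1]

path = [3, 1, 0, 3, 1]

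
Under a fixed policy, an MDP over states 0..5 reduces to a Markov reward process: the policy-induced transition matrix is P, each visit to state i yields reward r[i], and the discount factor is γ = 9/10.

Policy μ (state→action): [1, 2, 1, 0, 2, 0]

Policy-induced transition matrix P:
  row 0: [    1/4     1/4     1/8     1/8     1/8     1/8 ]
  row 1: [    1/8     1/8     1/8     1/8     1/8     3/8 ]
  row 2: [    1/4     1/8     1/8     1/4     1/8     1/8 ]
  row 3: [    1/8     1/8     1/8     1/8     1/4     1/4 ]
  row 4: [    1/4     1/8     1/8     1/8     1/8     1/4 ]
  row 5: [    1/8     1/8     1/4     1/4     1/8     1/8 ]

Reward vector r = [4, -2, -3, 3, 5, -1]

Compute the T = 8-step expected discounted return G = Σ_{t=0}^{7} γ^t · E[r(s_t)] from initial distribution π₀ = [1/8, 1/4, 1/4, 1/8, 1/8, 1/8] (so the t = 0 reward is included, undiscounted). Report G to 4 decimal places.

G = 4.9723

t=0: π = [0.1250, 0.2500, 0.2500, 0.1250, 0.1250, 0.1250], E[r] = 0.1250, γ^t·E[r] = 0.125000, running G = 0.125000
t=1: π = [0.1875, 0.1406, 0.1406, 0.1719, 0.1406, 0.2188], E[r] = 1.0469, γ^t·E[r] = 0.942188, running G = 1.067188
t=2: π = [0.1836, 0.1484, 0.1523, 0.1699, 0.1465, 0.1992], E[r] = 1.0234, γ^t·E[r] = 0.828984, running G = 1.896172
t=3: π = [0.1853, 0.1479, 0.1499, 0.1689, 0.1462, 0.2017], E[r] = 1.0320, γ^t·E[r] = 0.752315, running G = 2.648487
t=4: π = [0.1852, 0.1482, 0.1502, 0.1689, 0.1461, 0.2014], E[r] = 1.0298, γ^t·E[r] = 0.675662, running G = 3.324149
t=5: π = [0.1852, 0.1481, 0.1502, 0.1689, 0.1461, 0.2014], E[r] = 1.0300, γ^t·E[r] = 0.608177, running G = 3.932326
t=6: π = [0.1852, 0.1481, 0.1502, 0.1689, 0.1461, 0.2014], E[r] = 1.0299, γ^t·E[r] = 0.547347, running G = 4.479673
t=7: π = [0.1852, 0.1481, 0.1502, 0.1689, 0.1461, 0.2014], E[r] = 1.0299, γ^t·E[r] = 0.492614, running G = 4.972288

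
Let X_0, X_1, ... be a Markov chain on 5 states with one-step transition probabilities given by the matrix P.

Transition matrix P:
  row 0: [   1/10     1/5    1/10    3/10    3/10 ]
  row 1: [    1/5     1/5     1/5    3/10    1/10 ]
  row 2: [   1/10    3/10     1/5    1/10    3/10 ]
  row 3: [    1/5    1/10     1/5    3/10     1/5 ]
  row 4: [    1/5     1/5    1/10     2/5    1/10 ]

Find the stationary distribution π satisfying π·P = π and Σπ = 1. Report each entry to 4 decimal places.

π = [0.1669, 0.1877, 0.1638, 0.2867, 0.1948]

Balance equations π_j = Σ_i π_i·P[i][j]:
  π_0 = 1/10·π_0 + 1/5·π_1 + 1/10·π_2 + 1/5·π_3 + 1/5·π_4
  π_1 = 1/5·π_0 + 1/5·π_1 + 3/10·π_2 + 1/10·π_3 + 1/5·π_4
  π_2 = 1/10·π_0 + 1/5·π_1 + 1/5·π_2 + 1/5·π_3 + 1/10·π_4
  π_3 = 3/10·π_0 + 3/10·π_1 + 1/10·π_2 + 3/10·π_3 + 2/5·π_4
  normalize: π_0 + π_1 + π_2 + π_3 + π_4 = 1
Solving the linear system gives exactly π = [1831/10969, 2059/10969, 1797/10969, 3145/10969, 2137/10969].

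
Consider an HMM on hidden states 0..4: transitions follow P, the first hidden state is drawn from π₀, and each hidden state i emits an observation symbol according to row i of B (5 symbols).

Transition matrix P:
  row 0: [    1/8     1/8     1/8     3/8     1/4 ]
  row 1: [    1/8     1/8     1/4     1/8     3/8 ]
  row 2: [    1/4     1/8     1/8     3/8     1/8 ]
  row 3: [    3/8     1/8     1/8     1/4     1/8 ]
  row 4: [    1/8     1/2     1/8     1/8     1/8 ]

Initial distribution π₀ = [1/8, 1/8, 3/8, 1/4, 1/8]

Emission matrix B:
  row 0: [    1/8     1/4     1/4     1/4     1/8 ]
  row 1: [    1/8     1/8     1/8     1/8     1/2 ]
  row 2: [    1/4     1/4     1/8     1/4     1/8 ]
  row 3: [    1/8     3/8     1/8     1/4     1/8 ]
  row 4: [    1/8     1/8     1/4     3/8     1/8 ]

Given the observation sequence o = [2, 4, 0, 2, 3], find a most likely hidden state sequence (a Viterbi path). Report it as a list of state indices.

path = [4, 1, 4, 1, 4]

t=0: δ = [3.125e-02, 1.562e-02, 4.688e-02, 3.125e-02, 3.125e-02]  (obs o_0=2)
t=1: δ = [1.465e-03, 7.812e-03, 7.324e-04, 2.197e-03, 9.766e-04]  ψ = [2, 4, 2, 2, 0]  (obs o_1=4)
t=2: δ = [1.221e-04, 1.221e-04, 4.883e-04, 1.221e-04, 3.662e-04]  ψ = [1, 1, 1, 1, 1]  (obs o_2=0)
t=3: δ = [3.052e-05, 2.289e-05, 7.629e-06, 2.289e-05, 1.526e-05]  ψ = [2, 4, 2, 2, 2]  (obs o_3=2)
t=4: δ = [2.146e-06, 9.537e-07, 1.431e-06, 2.861e-06, 3.219e-06]  ψ = [3, 4, 1, 0, 1]  (obs o_4=3)
backtrack: best end state = 4; path = [4, 1, 4, 1, 4]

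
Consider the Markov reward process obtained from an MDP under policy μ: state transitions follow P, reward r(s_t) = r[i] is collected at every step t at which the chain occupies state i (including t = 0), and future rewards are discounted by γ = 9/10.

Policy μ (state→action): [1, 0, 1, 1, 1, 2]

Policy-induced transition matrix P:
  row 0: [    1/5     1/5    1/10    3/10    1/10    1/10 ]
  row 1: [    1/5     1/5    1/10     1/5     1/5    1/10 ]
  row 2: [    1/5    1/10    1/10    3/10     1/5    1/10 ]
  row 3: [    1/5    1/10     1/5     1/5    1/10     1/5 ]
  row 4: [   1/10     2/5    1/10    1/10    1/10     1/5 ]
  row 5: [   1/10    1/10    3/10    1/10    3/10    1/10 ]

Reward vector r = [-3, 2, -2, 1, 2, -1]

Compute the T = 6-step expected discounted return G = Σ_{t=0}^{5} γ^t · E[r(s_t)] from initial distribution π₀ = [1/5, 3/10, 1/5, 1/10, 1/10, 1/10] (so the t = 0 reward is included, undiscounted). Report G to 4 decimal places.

t=0: π = [0.2000, 0.3000, 0.2000, 0.1000, 0.1000, 0.1000], E[r] = -0.2000, γ^t·E[r] = -0.200000, running G = -0.200000
t=1: π = [0.1800, 0.1800, 0.1300, 0.2200, 0.1700, 0.1200], E[r] = 0.0000, γ^t·E[r] = 0.000000, running G = -0.200000
t=2: π = [0.1710, 0.1870, 0.1460, 0.2020, 0.1550, 0.1390], E[r] = -0.0580, γ^t·E[r] = -0.046980, running G = -0.246980
t=3: π = [0.1706, 0.1823, 0.1480, 0.2023, 0.1611, 0.1357], E[r] = -0.0544, γ^t·E[r] = -0.039658, running G = -0.286638
t=4: π = [0.1703, 0.1836, 0.1474, 0.2022, 0.1602, 0.1363], E[r] = -0.0523, γ^t·E[r] = -0.034301, running G = -0.320939
t=5: π = [0.1703, 0.1834, 0.1475, 0.2021, 0.1604, 0.1362], E[r] = -0.0525, γ^t·E[r] = -0.031008, running G = -0.351946

G = -0.3519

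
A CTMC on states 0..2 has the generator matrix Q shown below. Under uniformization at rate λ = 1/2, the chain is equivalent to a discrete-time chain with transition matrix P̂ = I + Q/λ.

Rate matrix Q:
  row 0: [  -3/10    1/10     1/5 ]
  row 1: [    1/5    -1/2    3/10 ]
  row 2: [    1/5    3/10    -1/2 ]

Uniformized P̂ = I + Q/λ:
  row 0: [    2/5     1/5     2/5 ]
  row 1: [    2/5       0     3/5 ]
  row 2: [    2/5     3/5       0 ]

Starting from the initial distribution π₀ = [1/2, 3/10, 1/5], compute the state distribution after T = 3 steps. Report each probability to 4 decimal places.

t=0: π = [0.5000, 0.3000, 0.2000]
t=1: π = [0.4000, 0.2200, 0.3800]
t=2: π = [0.4000, 0.3080, 0.2920]
t=3: π = [0.4000, 0.2552, 0.3448]

π = [0.4000, 0.2552, 0.3448]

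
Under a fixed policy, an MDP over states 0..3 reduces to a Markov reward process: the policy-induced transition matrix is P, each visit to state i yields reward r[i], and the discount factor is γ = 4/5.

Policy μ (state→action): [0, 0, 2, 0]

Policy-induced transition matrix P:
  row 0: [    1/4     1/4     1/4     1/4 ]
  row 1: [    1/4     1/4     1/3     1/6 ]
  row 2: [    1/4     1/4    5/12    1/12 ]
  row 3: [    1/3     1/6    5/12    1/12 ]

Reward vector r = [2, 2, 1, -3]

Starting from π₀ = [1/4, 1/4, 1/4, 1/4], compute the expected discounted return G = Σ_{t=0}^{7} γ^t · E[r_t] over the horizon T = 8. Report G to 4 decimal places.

t=0: π = [0.2500, 0.2500, 0.2500, 0.2500], E[r] = 0.5000, γ^t·E[r] = 0.500000, running G = 0.500000
t=1: π = [0.2708, 0.2292, 0.3542, 0.1458], E[r] = 0.9167, γ^t·E[r] = 0.733333, running G = 1.233333
t=2: π = [0.2622, 0.2378, 0.3524, 0.1476], E[r] = 0.9097, γ^t·E[r] = 0.582222, running G = 1.815556
t=3: π = [0.2623, 0.2377, 0.3532, 0.1468], E[r] = 0.9126, γ^t·E[r] = 0.467259, running G = 2.282815
t=4: π = [0.2622, 0.2378, 0.3531, 0.1469], E[r] = 0.9126, γ^t·E[r] = 0.373788, running G = 2.656602
t=5: π = [0.2622, 0.2378, 0.3531, 0.1469], E[r] = 0.9126, γ^t·E[r] = 0.299037, running G = 2.955639
t=6: π = [0.2622, 0.2378, 0.3531, 0.1469], E[r] = 0.9126, γ^t·E[r] = 0.239229, running G = 3.194868
t=7: π = [0.2622, 0.2378, 0.3531, 0.1469], E[r] = 0.9126, γ^t·E[r] = 0.191383, running G = 3.386252

G = 3.3863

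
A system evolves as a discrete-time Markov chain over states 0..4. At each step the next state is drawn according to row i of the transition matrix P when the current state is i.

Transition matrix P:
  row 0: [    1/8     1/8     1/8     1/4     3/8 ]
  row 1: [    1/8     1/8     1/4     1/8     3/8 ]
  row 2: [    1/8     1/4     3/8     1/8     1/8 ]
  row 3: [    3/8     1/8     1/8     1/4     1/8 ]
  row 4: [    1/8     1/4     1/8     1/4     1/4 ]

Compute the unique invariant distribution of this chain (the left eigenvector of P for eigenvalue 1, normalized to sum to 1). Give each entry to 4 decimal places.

π = [0.1757, 0.1802, 0.1967, 0.2029, 0.2445]

Balance equations π_j = Σ_i π_i·P[i][j]:
  π_0 = 1/8·π_0 + 1/8·π_1 + 1/8·π_2 + 3/8·π_3 + 1/8·π_4
  π_1 = 1/8·π_0 + 1/8·π_1 + 1/4·π_2 + 1/8·π_3 + 1/4·π_4
  π_2 = 1/8·π_0 + 1/4·π_1 + 3/8·π_2 + 1/8·π_3 + 1/8·π_4
  π_3 = 1/4·π_0 + 1/8·π_1 + 1/8·π_2 + 1/4·π_3 + 1/4·π_4
  normalize: π_0 + π_1 + π_2 + π_3 + π_4 = 1
Solving the linear system gives exactly π = [595/3386, 305/1693, 333/1693, 687/3386, 414/1693].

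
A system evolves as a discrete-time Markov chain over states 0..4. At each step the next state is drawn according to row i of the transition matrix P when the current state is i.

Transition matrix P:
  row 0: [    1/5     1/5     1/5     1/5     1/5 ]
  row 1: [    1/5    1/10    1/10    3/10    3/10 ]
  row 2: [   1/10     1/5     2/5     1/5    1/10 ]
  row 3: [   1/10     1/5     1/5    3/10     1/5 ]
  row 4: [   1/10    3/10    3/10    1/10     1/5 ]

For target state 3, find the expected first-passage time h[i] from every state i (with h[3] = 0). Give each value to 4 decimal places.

h = [4.9887, 4.5814, 4.9321, 0.0000, 5.4412]

First-step conditioning: h[3] = 0; for i ≠ 3, h[i] = 1 + Σ_k P[i][k]·h[k].
  h[0] = 1 + 1/5·h[0] + 1/5·h[1] + 1/5·h[2] + 1/5·h[4]
  h[1] = 1 + 1/5·h[0] + 1/10·h[1] + 1/10·h[2] + 3/10·h[4]
  h[2] = 1 + 1/10·h[0] + 1/5·h[1] + 2/5·h[2] + 1/10·h[4]
  h[4] = 1 + 1/10·h[0] + 3/10·h[1] + 3/10·h[2] + 1/5·h[4]
Solving the 4×4 linear system over states ≠ 3 gives exactly h = [2205/442, 2025/442, 1090/221, 0, 185/34] (h[3] = 0 is the target).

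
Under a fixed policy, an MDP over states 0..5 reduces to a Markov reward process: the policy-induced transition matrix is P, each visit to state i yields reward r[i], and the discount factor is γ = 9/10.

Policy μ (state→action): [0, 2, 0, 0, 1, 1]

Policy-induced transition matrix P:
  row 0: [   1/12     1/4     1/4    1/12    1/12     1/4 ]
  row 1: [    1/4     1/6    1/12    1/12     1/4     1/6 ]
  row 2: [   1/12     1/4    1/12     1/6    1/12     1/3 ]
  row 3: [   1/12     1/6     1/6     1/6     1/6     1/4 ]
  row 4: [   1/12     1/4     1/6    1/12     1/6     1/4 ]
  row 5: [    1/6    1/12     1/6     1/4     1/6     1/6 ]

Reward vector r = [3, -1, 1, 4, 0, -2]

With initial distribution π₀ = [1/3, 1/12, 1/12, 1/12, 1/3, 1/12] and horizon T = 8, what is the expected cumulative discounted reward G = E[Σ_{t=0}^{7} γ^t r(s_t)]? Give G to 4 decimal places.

G = 3.2635

t=0: π = [0.3333, 0.0833, 0.0833, 0.0833, 0.3333, 0.0833], E[r] = 1.1667, γ^t·E[r] = 1.166667, running G = 1.166667
t=1: π = [0.1042, 0.2222, 0.1806, 0.1111, 0.1389, 0.2431], E[r] = 0.2292, γ^t·E[r] = 0.206250, running G = 1.372917
t=2: π = [0.1406, 0.1817, 0.1418, 0.1481, 0.1615, 0.2263], E[r] = 0.5220, γ^t·E[r] = 0.422813, running G = 1.795729
t=3: π = [0.1325, 0.1848, 0.1514, 0.1452, 0.1583, 0.2278], E[r] = 0.4892, γ^t·E[r] = 0.356660, running G = 2.152389
t=4: π = [0.1331, 0.1845, 0.1497, 0.1460, 0.1584, 0.2282], E[r] = 0.4921, γ^t·E[r] = 0.322887, running G = 2.475277
t=5: π = [0.1331, 0.1844, 0.1499, 0.1460, 0.1585, 0.2281], E[r] = 0.4927, γ^t·E[r] = 0.290948, running G = 2.766224
t=6: π = [0.1331, 0.1845, 0.1499, 0.1460, 0.1584, 0.2281], E[r] = 0.4925, γ^t·E[r] = 0.261715, running G = 3.027940
t=7: π = [0.1331, 0.1844, 0.1499, 0.1460, 0.1585, 0.2281], E[r] = 0.4925, γ^t·E[r] = 0.235577, running G = 3.263516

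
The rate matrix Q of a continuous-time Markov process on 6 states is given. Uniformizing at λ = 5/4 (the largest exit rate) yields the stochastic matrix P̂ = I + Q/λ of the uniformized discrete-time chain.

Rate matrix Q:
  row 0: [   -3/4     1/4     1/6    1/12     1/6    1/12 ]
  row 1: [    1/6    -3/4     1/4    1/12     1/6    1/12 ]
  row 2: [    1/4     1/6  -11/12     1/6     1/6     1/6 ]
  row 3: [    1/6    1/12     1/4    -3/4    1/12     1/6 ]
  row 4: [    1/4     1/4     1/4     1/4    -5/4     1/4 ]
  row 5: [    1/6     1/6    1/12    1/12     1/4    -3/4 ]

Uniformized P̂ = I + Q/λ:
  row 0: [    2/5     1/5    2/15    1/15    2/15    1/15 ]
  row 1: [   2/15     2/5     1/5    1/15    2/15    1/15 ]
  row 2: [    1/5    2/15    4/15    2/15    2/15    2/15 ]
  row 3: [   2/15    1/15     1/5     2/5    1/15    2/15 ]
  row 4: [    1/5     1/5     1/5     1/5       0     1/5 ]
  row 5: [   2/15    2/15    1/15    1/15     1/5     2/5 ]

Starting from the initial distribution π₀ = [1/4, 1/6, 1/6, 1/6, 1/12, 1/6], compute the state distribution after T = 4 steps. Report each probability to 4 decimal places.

t=0: π = [0.2500, 0.1667, 0.1667, 0.1667, 0.0833, 0.1667]
t=1: π = [0.2167, 0.1889, 0.1722, 0.1444, 0.1222, 0.1556]
t=2: π = [0.2107, 0.1967, 0.1763, 0.1426, 0.1178, 0.1559]
t=3: π = [0.2091, 0.1982, 0.1769, 0.1417, 0.1185, 0.1556]
t=4: π = [0.2088, 0.1986, 0.1771, 0.1415, 0.1185, 0.1556]

π = [0.2088, 0.1986, 0.1771, 0.1415, 0.1185, 0.1556]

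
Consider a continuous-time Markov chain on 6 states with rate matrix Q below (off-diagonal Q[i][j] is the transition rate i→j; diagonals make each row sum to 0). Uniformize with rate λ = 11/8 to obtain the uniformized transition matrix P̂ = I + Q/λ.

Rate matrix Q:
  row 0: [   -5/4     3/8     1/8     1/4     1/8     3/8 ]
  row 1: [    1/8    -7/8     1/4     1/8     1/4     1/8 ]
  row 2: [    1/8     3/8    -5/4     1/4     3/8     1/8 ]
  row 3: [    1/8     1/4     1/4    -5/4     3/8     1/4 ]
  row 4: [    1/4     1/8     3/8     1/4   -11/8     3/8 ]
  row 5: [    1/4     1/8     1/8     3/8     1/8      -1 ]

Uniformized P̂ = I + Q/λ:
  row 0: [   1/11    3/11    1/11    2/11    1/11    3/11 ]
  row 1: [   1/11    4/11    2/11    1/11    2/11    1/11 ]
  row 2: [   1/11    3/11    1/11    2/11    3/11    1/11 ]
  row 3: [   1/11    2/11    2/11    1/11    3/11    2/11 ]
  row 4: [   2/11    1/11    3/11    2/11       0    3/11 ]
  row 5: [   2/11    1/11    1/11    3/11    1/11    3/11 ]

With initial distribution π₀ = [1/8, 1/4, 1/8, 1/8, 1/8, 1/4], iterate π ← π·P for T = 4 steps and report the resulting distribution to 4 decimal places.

π = [0.1223, 0.2145, 0.1534, 0.1647, 0.1543, 0.1909]

t=0: π = [0.1250, 0.2500, 0.1250, 0.1250, 0.1250, 0.2500]
t=1: π = [0.1250, 0.2159, 0.1477, 0.1705, 0.1477, 0.1932]
t=2: π = [0.1219, 0.2149, 0.1529, 0.1643, 0.1550, 0.1911]
t=3: π = [0.1224, 0.2144, 0.1535, 0.1647, 0.1540, 0.1909]
t=4: π = [0.1223, 0.2145, 0.1534, 0.1647, 0.1543, 0.1909]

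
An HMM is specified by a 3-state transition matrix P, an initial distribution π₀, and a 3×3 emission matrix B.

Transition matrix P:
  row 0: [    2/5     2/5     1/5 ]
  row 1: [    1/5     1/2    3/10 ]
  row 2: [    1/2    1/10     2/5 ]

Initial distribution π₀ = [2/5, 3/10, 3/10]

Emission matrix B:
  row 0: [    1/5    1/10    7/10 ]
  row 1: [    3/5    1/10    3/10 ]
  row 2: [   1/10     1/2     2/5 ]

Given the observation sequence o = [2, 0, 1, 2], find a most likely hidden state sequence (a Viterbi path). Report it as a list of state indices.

path = [0, 1, 2, 0]

t=0: δ = [2.800e-01, 9.000e-02, 1.200e-01]  (obs o_0=2)
t=1: δ = [2.240e-02, 6.720e-02, 5.600e-03]  ψ = [0, 0, 0]  (obs o_1=0)
t=2: δ = [1.344e-03, 3.360e-03, 1.008e-02]  ψ = [1, 1, 1]  (obs o_2=1)
t=3: δ = [3.528e-03, 5.040e-04, 1.613e-03]  ψ = [2, 1, 2]  (obs o_3=2)
backtrack: best end state = 0; path = [0, 1, 2, 0]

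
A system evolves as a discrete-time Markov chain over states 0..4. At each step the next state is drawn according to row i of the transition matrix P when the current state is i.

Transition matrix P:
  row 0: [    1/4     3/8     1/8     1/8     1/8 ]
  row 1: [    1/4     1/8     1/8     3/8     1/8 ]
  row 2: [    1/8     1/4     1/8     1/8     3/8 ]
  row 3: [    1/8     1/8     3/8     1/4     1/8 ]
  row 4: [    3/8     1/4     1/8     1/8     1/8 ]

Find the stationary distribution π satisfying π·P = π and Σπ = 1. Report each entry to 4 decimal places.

Balance equations π_j = Σ_i π_i·P[i][j]:
  π_0 = 1/4·π_0 + 1/4·π_1 + 1/8·π_2 + 1/8·π_3 + 3/8·π_4
  π_1 = 3/8·π_0 + 1/8·π_1 + 1/4·π_2 + 1/8·π_3 + 1/4·π_4
  π_2 = 1/8·π_0 + 1/8·π_1 + 1/8·π_2 + 3/8·π_3 + 1/8·π_4
  π_3 = 1/8·π_0 + 3/8·π_1 + 1/8·π_2 + 1/4·π_3 + 1/8·π_4
  normalize: π_0 + π_1 + π_2 + π_3 + π_4 = 1
Solving the linear system gives exactly π = [533/2388, 535/2388, 211/1194, 247/1194, 101/597].

π = [0.2232, 0.2240, 0.1767, 0.2069, 0.1692]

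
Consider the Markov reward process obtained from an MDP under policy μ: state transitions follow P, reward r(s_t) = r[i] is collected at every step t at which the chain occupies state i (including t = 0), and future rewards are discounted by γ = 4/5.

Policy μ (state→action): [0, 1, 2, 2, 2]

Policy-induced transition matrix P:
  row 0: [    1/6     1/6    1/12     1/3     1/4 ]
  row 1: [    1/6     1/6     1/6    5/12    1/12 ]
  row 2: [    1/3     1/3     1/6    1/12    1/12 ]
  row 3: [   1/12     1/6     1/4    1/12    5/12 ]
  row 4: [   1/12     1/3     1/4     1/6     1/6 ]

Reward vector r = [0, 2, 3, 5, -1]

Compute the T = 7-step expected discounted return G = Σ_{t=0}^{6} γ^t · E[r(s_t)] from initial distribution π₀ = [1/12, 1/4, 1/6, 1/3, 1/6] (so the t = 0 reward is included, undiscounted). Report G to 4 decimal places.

G = 8.0928

t=0: π = [0.0833, 0.2500, 0.1667, 0.3333, 0.1667], E[r] = 2.5000, γ^t·E[r] = 2.500000, running G = 2.500000
t=1: π = [0.1528, 0.2222, 0.2014, 0.2014, 0.2222], E[r] = 1.8333, γ^t·E[r] = 1.466667, running G = 3.966667
t=2: π = [0.1649, 0.2373, 0.1892, 0.2141, 0.1944], E[r] = 1.9184, γ^t·E[r] = 1.227778, running G = 5.194444
t=3: π = [0.1642, 0.2306, 0.1870, 0.2199, 0.1984], E[r] = 1.9230, γ^t·E[r] = 0.984593, running G = 6.179037
t=4: π = [0.1630, 0.2309, 0.1878, 0.2178, 0.2005], E[r] = 1.9137, γ^t·E[r] = 0.783847, running G = 6.962884
t=5: π = [0.1631, 0.2314, 0.1879, 0.2178, 0.1998], E[r] = 1.9156, γ^t·E[r] = 0.627694, running G = 7.590578
t=6: π = [0.1632, 0.2313, 0.1879, 0.2179, 0.1998], E[r] = 1.9159, γ^t·E[r] = 0.502242, running G = 8.092820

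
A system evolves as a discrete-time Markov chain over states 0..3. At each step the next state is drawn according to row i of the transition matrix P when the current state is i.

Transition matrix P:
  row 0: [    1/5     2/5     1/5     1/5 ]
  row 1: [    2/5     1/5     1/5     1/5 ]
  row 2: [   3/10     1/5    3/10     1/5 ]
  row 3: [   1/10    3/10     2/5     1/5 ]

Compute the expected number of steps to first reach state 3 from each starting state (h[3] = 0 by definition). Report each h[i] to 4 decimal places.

h = [5.0000, 5.0000, 5.0000, 0.0000]

First-step conditioning: h[3] = 0; for i ≠ 3, h[i] = 1 + Σ_k P[i][k]·h[k].
  h[0] = 1 + 1/5·h[0] + 2/5·h[1] + 1/5·h[2]
  h[1] = 1 + 2/5·h[0] + 1/5·h[1] + 1/5·h[2]
  h[2] = 1 + 3/10·h[0] + 1/5·h[1] + 3/10·h[2]
Solving the 3×3 linear system over states ≠ 3 gives exactly h = [5, 5, 5, 0] (h[3] = 0 is the target).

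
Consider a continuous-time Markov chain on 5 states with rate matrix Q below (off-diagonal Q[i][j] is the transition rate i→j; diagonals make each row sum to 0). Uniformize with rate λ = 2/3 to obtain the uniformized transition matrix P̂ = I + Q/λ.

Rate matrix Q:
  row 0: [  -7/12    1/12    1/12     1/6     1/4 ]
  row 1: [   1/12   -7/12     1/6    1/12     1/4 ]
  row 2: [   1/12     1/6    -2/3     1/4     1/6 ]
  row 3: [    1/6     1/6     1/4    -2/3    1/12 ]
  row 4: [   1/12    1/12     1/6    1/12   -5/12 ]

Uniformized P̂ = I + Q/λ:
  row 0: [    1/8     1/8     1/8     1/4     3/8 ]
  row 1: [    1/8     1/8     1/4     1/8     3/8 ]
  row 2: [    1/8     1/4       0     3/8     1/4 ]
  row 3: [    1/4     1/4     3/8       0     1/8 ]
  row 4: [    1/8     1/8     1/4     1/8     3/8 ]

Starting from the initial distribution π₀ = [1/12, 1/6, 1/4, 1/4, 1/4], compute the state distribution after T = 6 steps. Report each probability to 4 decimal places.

π = [0.1465, 0.1719, 0.2025, 0.1725, 0.3066]

t=0: π = [0.0833, 0.1667, 0.2500, 0.2500, 0.2500]
t=1: π = [0.1563, 0.1875, 0.2083, 0.1667, 0.2813]
t=2: π = [0.1458, 0.1719, 0.1992, 0.1758, 0.3073]
t=3: π = [0.1470, 0.1719, 0.2039, 0.1711, 0.3062]
t=4: π = [0.1464, 0.1719, 0.2020, 0.1730, 0.3067]
t=5: π = [0.1466, 0.1719, 0.2028, 0.1722, 0.3065]
t=6: π = [0.1465, 0.1719, 0.2025, 0.1725, 0.3066]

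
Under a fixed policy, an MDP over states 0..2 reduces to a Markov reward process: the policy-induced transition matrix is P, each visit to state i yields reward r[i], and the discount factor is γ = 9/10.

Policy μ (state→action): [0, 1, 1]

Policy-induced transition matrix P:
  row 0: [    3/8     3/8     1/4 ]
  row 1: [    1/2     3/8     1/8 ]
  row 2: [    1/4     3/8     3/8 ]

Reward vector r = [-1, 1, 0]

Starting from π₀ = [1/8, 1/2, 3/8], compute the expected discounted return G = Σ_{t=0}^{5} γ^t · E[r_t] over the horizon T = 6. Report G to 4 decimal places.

t=0: π = [0.1250, 0.5000, 0.3750], E[r] = 0.3750, γ^t·E[r] = 0.375000, running G = 0.375000
t=1: π = [0.3906, 0.3750, 0.2344], E[r] = -0.0156, γ^t·E[r] = -0.014063, running G = 0.360938
t=2: π = [0.3926, 0.3750, 0.2324], E[r] = -0.0176, γ^t·E[r] = -0.014238, running G = 0.346699
t=3: π = [0.3928, 0.3750, 0.2322], E[r] = -0.0178, γ^t·E[r] = -0.012992, running G = 0.333707
t=4: π = [0.3929, 0.3750, 0.2321], E[r] = -0.0179, γ^t·E[r] = -0.011713, running G = 0.321994
t=5: π = [0.3929, 0.3750, 0.2321], E[r] = -0.0179, γ^t·E[r] = -0.010544, running G = 0.311449

G = 0.3114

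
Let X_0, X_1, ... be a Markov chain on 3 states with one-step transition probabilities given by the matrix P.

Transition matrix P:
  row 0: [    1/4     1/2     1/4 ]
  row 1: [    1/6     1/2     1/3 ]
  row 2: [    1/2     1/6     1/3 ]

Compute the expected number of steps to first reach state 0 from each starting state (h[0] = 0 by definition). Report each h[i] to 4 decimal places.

First-step conditioning: h[0] = 0; for i ≠ 0, h[i] = 1 + Σ_k P[i][k]·h[k].
  h[1] = 1 + 1/2·h[1] + 1/3·h[2]
  h[2] = 1 + 1/6·h[1] + 1/3·h[2]
Solving the 2×2 linear system over states ≠ 0 gives exactly h = [0, 18/5, 12/5] (h[0] = 0 is the target).

h = [0.0000, 3.6000, 2.4000]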